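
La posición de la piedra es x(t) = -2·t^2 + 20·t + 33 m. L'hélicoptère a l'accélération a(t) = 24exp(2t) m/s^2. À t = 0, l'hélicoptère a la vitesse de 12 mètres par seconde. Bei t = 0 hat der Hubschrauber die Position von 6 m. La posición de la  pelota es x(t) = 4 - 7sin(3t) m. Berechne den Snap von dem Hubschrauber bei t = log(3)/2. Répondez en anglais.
To solve this, we need to take 2 derivatives of our acceleration equation a(t) = 24·exp(2·t). The derivative of acceleration gives jerk: j(t) = 48·exp(2·t). Taking d/dt of j(t), we find s(t) = 96·exp(2·t). From the given snap equation s(t) = 96·exp(2·t), we substitute t = log(3)/2 to get s = 288.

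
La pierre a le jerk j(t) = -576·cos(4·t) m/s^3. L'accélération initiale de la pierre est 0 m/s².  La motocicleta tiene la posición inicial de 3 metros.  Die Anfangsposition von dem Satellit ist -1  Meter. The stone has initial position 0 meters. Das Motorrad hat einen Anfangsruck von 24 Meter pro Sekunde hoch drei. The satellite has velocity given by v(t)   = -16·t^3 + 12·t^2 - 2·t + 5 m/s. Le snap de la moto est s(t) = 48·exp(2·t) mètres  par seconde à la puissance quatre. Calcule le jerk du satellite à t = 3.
En partant de la vitesse v(t) = -16·t^3 + 12·t^2 - 2·t + 5, nous prenons 2 dérivées. La dérivée de la vitesse donne l'accélération: a(t) = -48·t^2 + 24·t - 2. En prenant d/dt de a(t), nous trouvons j(t) = 24 - 96·t. Nous avons le jerk j(t) = 24 - 96·t. En substituant t = 3: j(3) = -264.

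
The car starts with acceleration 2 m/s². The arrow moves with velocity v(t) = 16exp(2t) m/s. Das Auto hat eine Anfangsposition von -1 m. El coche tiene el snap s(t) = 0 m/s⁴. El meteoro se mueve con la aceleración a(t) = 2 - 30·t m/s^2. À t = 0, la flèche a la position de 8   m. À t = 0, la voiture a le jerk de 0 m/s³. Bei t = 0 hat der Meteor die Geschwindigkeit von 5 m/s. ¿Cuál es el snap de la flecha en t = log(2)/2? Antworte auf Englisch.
We must differentiate our velocity equation v(t) = 16·exp(2·t) 3 times. Taking d/dt of v(t), we find a(t) = 32·exp(2·t). The derivative of acceleration gives jerk: j(t) = 64·exp(2·t). The derivative of jerk gives snap: s(t) = 128·exp(2·t). From the given snap equation s(t) = 128·exp(2·t), we substitute t = log(2)/2 to get s = 256.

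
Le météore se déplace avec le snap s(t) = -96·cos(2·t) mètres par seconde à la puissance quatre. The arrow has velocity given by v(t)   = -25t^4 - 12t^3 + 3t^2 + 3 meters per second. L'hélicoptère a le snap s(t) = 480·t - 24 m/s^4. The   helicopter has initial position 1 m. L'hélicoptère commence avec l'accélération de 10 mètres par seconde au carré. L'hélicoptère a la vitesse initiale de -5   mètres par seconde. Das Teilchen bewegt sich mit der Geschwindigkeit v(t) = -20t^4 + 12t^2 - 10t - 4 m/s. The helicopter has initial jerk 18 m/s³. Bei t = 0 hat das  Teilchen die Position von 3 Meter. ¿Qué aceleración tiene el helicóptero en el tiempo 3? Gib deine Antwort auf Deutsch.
Um dies zu lösen, müssen wir 2 Stammfunktionen unserer Gleichung für den Snap s(t) = 480·t - 24 finden. Mit ∫s(t)dt und Anwendung von j(0) = 18, finden wir j(t) = 240·t^2 - 24·t + 18. Die Stammfunktion von dem Ruck, mit a(0) = 10, ergibt die Beschleunigung: a(t) = 80·t^3 - 12·t^2 + 18·t + 10. Wir haben die Beschleunigung a(t) = 80·t^3 - 12·t^2 + 18·t + 10. Durch Einsetzen von t = 3: a(3) = 2116.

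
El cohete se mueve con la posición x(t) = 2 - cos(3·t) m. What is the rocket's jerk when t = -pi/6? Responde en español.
Debemos derivar nuestra ecuación de la posición x(t) = 2 - cos(3·t) 3 veces. La derivada de la posición da la velocidad: v(t) = 3·sin(3·t). La derivada de la velocidad da la aceleración: a(t) = 9·cos(3·t). La derivada de la aceleración da la sacudida: j(t) = -27·sin(3·t). De la ecuación de la sacudida j(t) = -27·sin(3·t), sustituimos t = -pi/6 para obtener j = 27.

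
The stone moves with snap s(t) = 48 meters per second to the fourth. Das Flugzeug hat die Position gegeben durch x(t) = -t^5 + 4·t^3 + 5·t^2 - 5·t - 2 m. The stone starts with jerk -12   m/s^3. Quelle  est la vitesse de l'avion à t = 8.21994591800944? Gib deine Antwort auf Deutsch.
Ausgehend von der Position x(t) = -t^5 + 4·t^3 + 5·t^2 - 5·t - 2, nehmen wir 1 Ableitung. Durch Ableiten von der Position erhalten wir die Geschwindigkeit: v(t) = -5·t^4 + 12·t^2 + 10·t - 5. Mit v(t) = -5·t^4 + 12·t^2 + 10·t - 5 und Einsetzen von t = 8.21994591800944, finden wir v = -21938.8330528097.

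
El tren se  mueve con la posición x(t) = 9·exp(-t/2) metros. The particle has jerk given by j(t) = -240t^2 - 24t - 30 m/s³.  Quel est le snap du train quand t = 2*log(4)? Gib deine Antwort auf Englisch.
Starting from position x(t) = 9·exp(-t/2), we take 4 derivatives. The derivative of position gives velocity: v(t) = -9·exp(-t/2)/2. Taking d/dt of v(t), we find a(t) = 9·exp(-t/2)/4. Taking d/dt of a(t), we find j(t) = -9·exp(-t/2)/8. Taking d/dt of j(t), we find s(t) = 9·exp(-t/2)/16. We have snap s(t) = 9·exp(-t/2)/16. Substituting t = 2*log(4): s(2*log(4)) = 9/64.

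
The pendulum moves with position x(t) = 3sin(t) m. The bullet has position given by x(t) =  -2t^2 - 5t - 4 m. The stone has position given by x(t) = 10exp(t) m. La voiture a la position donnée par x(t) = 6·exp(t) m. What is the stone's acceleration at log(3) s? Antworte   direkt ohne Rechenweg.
At t = log(3), a = 30.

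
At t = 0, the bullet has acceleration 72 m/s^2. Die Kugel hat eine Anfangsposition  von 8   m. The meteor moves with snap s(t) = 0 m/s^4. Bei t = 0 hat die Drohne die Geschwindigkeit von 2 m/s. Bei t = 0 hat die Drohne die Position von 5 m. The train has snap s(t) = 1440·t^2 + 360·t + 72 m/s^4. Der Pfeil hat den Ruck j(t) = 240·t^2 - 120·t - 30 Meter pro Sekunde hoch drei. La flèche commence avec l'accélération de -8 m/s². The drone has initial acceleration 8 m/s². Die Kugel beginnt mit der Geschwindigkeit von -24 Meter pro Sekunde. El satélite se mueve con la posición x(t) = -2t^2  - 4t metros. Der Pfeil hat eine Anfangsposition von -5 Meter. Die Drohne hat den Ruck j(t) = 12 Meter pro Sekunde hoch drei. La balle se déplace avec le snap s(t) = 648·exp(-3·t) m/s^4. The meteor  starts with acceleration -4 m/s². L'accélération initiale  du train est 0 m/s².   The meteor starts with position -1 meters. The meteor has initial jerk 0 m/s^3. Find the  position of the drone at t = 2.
We need to integrate our jerk equation j(t) = 12 3 times. Taking ∫j(t)dt and applying a(0) = 8, we find a(t) = 12·t + 8. The antiderivative of acceleration is velocity. Using v(0) = 2, we get v(t) = 6·t^2 + 8·t + 2. Integrating velocity and using the initial condition x(0) = 5, we get x(t) = 2·t^3 + 4·t^2 + 2·t + 5. From the given position equation x(t) = 2·t^3 + 4·t^2 + 2·t + 5, we substitute t = 2 to get x = 41.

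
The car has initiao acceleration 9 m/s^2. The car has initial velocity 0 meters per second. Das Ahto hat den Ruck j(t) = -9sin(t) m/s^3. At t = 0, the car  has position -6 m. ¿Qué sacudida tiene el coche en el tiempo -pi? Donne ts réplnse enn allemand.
Wir haben den Ruck j(t) = -9·sin(t). Durch Einsetzen von t = -pi: j(-pi) = 0.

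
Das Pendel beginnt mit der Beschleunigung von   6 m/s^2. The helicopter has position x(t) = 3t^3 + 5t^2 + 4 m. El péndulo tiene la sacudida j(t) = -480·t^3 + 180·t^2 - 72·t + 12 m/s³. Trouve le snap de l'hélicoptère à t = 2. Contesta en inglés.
We must differentiate our position equation x(t) = 3·t^3 + 5·t^2 + 4 4 times. Differentiating position, we get velocity: v(t) = 9·t^2 + 10·t. Differentiating velocity, we get acceleration: a(t) = 18·t + 10. The derivative of acceleration gives jerk: j(t) = 18. The derivative of jerk gives snap: s(t) = 0. We have snap s(t) = 0. Substituting t = 2: s(2) = 0.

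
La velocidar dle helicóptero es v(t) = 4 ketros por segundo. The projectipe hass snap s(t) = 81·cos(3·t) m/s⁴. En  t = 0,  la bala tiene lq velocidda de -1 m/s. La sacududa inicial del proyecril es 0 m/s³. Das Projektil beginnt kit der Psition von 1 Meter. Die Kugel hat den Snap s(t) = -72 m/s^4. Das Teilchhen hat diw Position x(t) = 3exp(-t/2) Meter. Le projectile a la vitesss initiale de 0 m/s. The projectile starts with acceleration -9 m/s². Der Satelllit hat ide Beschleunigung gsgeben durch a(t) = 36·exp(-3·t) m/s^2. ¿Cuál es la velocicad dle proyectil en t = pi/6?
Para resolver esto, necesitamos tomar 3 antiderivadas de nuestra ecuación del snap s(t) = 81·cos(3·t). Tomando ∫s(t)dt y aplicando j(0) = 0, encontramos j(t) = 27·sin(3·t). La antiderivada de la sacudida es la aceleración. Usando a(0) = -9, obtenemos a(t) = -9·cos(3·t). La antiderivada de la aceleración, con v(0) = 0, da la velocidad: v(t) = -3·sin(3·t). Usando v(t) = -3·sin(3·t) y sustituyendo t = pi/6, encontramos v = -3.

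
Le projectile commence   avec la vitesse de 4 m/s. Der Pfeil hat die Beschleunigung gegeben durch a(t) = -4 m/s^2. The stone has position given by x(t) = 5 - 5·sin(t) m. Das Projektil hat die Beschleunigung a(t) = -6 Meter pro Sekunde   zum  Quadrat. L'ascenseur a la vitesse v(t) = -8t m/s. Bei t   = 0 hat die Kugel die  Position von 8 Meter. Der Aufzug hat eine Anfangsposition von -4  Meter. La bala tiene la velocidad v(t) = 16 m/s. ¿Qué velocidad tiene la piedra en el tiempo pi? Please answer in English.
Starting from position x(t) = 5 - 5·sin(t), we take 1 derivative. Differentiating position, we get velocity: v(t) = -5·cos(t). From the given velocity equation v(t) = -5·cos(t), we substitute t = pi to get v = 5.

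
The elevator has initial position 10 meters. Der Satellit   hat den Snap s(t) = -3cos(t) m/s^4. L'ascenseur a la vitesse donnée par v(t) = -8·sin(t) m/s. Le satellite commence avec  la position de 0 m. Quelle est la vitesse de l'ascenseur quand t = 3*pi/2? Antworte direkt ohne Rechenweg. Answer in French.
La réponse est 8.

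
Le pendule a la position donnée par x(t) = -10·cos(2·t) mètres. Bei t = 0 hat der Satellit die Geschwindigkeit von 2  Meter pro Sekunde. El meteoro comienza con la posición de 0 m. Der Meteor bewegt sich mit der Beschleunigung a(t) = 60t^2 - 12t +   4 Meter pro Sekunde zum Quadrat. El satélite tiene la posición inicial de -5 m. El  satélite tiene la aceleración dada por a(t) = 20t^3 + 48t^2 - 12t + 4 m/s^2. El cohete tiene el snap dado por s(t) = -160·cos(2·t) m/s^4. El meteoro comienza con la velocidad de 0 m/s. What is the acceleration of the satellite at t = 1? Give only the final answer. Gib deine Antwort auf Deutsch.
Die Antwort ist 60.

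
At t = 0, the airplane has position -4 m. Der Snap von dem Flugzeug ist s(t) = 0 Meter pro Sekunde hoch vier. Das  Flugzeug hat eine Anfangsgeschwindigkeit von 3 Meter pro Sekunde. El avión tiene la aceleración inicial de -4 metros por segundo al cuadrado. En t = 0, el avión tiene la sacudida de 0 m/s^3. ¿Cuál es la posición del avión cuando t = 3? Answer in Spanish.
Necesitamos integrar nuestra ecuación del snap s(t) = 0 4 veces. La integral del snap, con j(0) = 0, da la sacudida: j(t) = 0. La antiderivada de la sacudida, con a(0) = -4, da la aceleración: a(t) = -4. La antiderivada de la aceleración, con v(0) = 3, da la velocidad: v(t) = 3 - 4·t. La antiderivada de la velocidad, con x(0) = -4, da la posición: x(t) = -2·t^2 + 3·t - 4. De la ecuación de la posición x(t) = -2·t^2 + 3·t - 4, sustituimos t = 3 para obtener x = -13.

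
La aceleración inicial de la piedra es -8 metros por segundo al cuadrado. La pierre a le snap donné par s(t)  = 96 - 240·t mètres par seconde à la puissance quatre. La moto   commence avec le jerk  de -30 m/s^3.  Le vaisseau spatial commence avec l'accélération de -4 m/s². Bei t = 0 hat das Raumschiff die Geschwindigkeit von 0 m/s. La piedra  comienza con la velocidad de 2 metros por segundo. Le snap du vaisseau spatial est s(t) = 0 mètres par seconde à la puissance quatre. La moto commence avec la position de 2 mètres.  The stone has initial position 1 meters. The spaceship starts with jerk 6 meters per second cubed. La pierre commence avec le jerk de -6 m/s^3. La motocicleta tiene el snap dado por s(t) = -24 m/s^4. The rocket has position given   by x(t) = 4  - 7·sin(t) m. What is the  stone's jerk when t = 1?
To find the answer, we compute 1 antiderivative of s(t) = 96 - 240·t. Finding the antiderivative of s(t) and using j(0) = -6: j(t) = -120·t^2 + 96·t - 6. We have jerk j(t) = -120·t^2 + 96·t - 6. Substituting t = 1: j(1) = -30.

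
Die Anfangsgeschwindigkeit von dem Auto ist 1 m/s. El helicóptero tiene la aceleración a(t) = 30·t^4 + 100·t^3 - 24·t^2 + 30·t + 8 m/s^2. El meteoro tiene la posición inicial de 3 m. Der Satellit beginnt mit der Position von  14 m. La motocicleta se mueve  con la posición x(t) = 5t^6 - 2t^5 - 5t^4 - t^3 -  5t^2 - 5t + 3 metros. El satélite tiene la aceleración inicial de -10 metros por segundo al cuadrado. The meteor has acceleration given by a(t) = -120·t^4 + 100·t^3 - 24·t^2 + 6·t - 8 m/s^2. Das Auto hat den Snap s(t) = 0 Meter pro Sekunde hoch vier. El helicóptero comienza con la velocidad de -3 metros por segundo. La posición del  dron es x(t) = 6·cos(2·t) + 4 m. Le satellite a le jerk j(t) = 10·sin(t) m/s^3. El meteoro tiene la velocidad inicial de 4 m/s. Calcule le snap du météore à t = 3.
Nous devons dériver notre équation de l'accélération a(t) = -120·t^4 + 100·t^3 - 24·t^2 + 6·t - 8 2 fois. En prenant d/dt de a(t), nous trouvons j(t) = -480·t^3 + 300·t^2 - 48·t + 6. La dérivée du jerk donne le snap: s(t) = -1440·t^2 + 600·t - 48. En utilisant s(t) = -1440·t^2 + 600·t - 48 et en substituant t = 3, nous trouvons s = -11208.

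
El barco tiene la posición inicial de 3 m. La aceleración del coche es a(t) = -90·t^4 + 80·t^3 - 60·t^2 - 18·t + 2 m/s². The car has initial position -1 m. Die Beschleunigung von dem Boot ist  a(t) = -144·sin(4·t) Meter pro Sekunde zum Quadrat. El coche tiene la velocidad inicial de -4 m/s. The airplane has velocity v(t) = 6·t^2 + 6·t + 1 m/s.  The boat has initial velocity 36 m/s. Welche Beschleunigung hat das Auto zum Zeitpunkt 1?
Wir haben die Beschleunigung a(t) = -90·t^4 + 80·t^3 - 60·t^2 - 18·t + 2. Durch Einsetzen von t = 1: a(1) = -86.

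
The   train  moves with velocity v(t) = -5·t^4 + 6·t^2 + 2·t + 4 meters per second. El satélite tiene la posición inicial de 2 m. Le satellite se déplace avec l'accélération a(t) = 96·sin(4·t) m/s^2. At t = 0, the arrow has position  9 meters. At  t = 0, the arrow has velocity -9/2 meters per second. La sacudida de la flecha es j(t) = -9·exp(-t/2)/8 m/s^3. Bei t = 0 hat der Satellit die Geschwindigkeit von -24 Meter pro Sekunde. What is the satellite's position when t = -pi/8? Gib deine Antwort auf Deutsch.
Wir müssen das Integral unserer Gleichung für die Beschleunigung a(t) = 96·sin(4·t) 2-mal finden. Die Stammfunktion von der Beschleunigung ist die Geschwindigkeit. Mit v(0) = -24 erhalten wir v(t) = -24·cos(4·t). Mit ∫v(t)dt und Anwendung von x(0) = 2, finden wir x(t) = 2 - 6·sin(4·t). Wir haben die Position x(t) = 2 - 6·sin(4·t). Durch Einsetzen von t = -pi/8: x(-pi/8) = 8.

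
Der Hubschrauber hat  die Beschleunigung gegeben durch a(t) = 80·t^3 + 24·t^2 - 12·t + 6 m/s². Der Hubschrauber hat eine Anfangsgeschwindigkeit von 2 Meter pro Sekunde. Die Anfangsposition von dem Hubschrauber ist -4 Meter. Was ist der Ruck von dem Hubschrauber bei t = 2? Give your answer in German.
Um dies zu lösen, müssen wir 1 Ableitung unserer Gleichung für die Beschleunigung a(t) = 80·t^3 + 24·t^2 - 12·t + 6 nehmen. Durch Ableiten von der Beschleunigung erhalten wir den Ruck: j(t) = 240·t^2 + 48·t - 12. Mit j(t) = 240·t^2 + 48·t - 12 und Einsetzen von t = 2, finden wir j = 1044.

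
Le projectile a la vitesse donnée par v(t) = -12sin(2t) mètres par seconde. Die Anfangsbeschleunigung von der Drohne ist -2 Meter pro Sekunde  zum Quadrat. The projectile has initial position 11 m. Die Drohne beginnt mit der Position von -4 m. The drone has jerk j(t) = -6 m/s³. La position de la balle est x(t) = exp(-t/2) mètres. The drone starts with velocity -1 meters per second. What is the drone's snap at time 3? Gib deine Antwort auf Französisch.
En partant du jerk j(t) = -6, nous prenons 1 dérivée. En prenant d/dt de j(t), nous trouvons s(t) = 0. De l'équation du snap s(t) = 0, nous substituons t = 3 pour obtenir s = 0.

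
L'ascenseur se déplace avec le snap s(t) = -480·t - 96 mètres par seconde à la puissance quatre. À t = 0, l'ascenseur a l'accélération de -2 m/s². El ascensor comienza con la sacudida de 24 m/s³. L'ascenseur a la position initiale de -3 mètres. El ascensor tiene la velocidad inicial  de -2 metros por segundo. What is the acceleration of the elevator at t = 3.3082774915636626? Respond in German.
Wir müssen unsere Gleichung für den Snap s(t) = -480·t - 96 2-mal integrieren. Die Stammfunktion von dem Snap, mit j(0) = 24, ergibt den Ruck: j(t) = -240·t^2 - 96·t + 24. Mit ∫j(t)dt und Anwendung von a(0) = -2, finden wir a(t) = -80·t^3 - 48·t^2 + 24·t - 2. Mit a(t) = -80·t^3 - 48·t^2 + 24·t - 2 und Einsetzen von t = 3.3082774915636626, finden wir a = -3344.59530102038.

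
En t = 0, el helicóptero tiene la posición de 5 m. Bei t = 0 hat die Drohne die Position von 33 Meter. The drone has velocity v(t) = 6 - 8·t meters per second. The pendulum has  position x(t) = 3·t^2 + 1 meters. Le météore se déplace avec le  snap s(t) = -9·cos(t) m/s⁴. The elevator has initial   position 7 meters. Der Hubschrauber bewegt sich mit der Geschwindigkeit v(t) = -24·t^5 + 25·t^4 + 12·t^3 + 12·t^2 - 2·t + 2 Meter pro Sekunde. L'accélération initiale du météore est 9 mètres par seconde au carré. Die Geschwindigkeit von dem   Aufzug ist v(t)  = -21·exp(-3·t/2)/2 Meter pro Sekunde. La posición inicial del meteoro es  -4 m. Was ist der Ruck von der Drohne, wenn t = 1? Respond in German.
Wir müssen unsere Gleichung für die Geschwindigkeit v(t) = 6 - 8·t 2-mal ableiten. Die Ableitung von der Geschwindigkeit ergibt die Beschleunigung: a(t) = -8. Durch Ableiten von der Beschleunigung erhalten wir den Ruck: j(t) = 0. Mit j(t) = 0 und Einsetzen von t = 1, finden wir j = 0.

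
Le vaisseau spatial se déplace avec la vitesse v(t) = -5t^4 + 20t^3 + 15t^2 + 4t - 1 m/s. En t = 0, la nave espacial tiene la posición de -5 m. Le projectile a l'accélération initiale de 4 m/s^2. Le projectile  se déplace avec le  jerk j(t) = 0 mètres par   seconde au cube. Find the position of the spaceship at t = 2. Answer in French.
Nous devons trouver la primitive de notre équation de la vitesse v(t) = -5·t^4 + 20·t^3 + 15·t^2 + 4·t - 1 1 fois. En prenant ∫v(t)dt et en appliquant x(0) = -5, nous trouvons x(t) = -t^5 + 5·t^4 + 5·t^3 + 2·t^2 - t - 5. De l'équation de la position x(t) = -t^5 + 5·t^4 + 5·t^3 + 2·t^2 - t - 5, nous substituons t = 2 pour obtenir x = 89.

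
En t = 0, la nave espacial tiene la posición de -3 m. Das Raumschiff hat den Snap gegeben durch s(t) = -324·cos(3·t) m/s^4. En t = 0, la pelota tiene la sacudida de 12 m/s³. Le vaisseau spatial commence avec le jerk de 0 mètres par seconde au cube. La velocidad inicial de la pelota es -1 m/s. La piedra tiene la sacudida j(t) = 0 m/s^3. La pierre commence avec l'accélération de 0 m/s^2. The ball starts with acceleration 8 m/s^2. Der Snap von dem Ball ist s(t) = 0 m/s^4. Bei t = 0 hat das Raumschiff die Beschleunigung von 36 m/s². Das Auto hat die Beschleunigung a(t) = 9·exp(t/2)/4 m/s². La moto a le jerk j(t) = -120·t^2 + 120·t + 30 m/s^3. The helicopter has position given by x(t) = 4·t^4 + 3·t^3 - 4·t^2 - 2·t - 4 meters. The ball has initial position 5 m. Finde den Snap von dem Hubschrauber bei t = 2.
Ausgehend von der Position x(t) = 4·t^4 + 3·t^3 - 4·t^2 - 2·t - 4, nehmen wir 4 Ableitungen. Mit d/dt von x(t) finden wir v(t) = 16·t^3 + 9·t^2 - 8·t - 2. Die Ableitung von der Geschwindigkeit ergibt die Beschleunigung: a(t) = 48·t^2 + 18·t - 8. Die Ableitung von der Beschleunigung ergibt den Ruck: j(t) = 96·t + 18. Die Ableitung von dem Ruck ergibt den Snap: s(t) = 96. Mit s(t) = 96 und Einsetzen von t = 2, finden wir s = 96.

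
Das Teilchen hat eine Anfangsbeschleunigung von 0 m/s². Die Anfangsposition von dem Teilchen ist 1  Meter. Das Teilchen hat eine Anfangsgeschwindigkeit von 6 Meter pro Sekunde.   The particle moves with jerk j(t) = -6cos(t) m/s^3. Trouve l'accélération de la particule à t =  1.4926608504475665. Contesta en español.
Partiendo de la sacudida j(t) = -6·cos(t), tomamos 1 antiderivada. La integral de la sacudida, con a(0) = 0, da la aceleración: a(t) = -6·sin(t). Tenemos la aceleración a(t) = -6·sin(t). Sustituyendo t = 1.4926608504475665: a(1.4926608504475665) = -5.98169385833409.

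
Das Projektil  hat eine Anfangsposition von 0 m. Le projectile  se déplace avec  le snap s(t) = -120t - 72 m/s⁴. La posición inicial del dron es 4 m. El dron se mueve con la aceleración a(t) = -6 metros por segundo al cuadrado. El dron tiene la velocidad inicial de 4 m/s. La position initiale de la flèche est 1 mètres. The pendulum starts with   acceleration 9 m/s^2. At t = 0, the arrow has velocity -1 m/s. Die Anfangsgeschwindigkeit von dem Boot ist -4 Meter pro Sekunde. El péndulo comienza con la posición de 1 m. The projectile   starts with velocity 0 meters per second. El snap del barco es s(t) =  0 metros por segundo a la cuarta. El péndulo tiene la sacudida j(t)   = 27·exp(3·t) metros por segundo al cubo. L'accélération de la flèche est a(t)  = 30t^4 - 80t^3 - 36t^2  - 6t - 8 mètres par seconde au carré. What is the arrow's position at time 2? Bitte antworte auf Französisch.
En partant de l'accélération a(t) = 30·t^4 - 80·t^3 - 36·t^2 - 6·t - 8, nous prenons 2 primitives. La primitive de l'accélération est la vitesse. En utilisant v(0) = -1, nous obtenons v(t) = 6·t^5 - 20·t^4 - 12·t^3 - 3·t^2 - 8·t - 1. La primitive de la vitesse, avec x(0) = 1, donne la position: x(t) = t^6 - 4·t^5 - 3·t^4 - t^3 - 4·t^2 - t + 1. En utilisant x(t) = t^6 - 4·t^5 - 3·t^4 - t^3 - 4·t^2 - t + 1 et en substituant t = 2, nous trouvons x = -137.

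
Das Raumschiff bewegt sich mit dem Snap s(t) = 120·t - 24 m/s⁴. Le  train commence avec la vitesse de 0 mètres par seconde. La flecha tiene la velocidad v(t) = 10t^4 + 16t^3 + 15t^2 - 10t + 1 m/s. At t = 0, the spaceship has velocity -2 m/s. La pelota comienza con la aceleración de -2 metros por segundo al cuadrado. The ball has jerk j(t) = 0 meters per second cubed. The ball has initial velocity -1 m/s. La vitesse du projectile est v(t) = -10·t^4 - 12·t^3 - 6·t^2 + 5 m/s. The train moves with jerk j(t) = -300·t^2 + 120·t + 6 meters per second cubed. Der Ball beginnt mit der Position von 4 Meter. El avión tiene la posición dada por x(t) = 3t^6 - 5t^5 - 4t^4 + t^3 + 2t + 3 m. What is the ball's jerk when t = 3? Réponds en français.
En utilisant j(t) = 0 et en substituant t = 3, nous trouvons j = 0.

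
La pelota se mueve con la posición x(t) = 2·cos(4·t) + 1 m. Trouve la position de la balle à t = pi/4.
Nous avons la position x(t) = 2·cos(4·t) + 1. En substituant t = pi/4: x(pi/4) = -1.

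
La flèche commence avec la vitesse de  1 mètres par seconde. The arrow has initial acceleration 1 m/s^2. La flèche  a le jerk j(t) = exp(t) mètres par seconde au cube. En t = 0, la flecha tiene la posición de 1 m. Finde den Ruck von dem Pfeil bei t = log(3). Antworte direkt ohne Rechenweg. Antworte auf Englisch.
j(log(3)) = 3.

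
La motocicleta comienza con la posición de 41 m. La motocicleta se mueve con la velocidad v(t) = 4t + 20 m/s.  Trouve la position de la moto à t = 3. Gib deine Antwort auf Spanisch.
Para resolver esto, necesitamos tomar 1 antiderivada de nuestra ecuación de la velocidad v(t) = 4·t + 20. Tomando ∫v(t)dt y aplicando x(0) = 41, encontramos x(t) = 2·t^2 + 20·t + 41. De la ecuación de la posición x(t) = 2·t^2 + 20·t + 41, sustituimos t = 3 para obtener x = 119.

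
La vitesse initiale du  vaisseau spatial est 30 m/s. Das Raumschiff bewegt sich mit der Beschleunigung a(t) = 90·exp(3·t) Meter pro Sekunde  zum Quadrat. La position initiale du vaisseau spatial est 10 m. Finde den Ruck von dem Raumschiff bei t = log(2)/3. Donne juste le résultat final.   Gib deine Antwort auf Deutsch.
Bei t = log(2)/3, j = 540.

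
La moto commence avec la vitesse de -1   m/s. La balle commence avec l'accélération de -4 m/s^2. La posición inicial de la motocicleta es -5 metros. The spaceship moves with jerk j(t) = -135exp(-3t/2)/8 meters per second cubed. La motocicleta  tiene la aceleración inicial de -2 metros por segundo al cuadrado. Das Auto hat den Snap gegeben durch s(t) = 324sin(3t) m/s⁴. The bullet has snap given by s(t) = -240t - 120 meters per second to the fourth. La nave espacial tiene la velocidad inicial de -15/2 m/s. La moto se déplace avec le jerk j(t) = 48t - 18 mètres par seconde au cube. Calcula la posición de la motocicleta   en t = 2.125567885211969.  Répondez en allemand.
Ausgehend von dem Ruck j(t) = 48·t - 18, nehmen wir 3 Integrale. Mit ∫j(t)dt und Anwendung von a(0) = -2, finden wir a(t) = 24·t^2 - 18·t - 2. Mit ∫a(t)dt und Anwendung von v(0) = -1, finden wir v(t) = 8·t^3 - 9·t^2 - 2·t - 1. Das Integral von der Geschwindigkeit, mit x(0) = -5, ergibt die Position: x(t) = 2·t^4 - 3·t^3 - t^2 - t - 5. Mit x(t) = 2·t^4 - 3·t^3 - t^2 - t - 5 und Einsetzen von t = 2.125567885211969, finden wir x = 0.371548349672423.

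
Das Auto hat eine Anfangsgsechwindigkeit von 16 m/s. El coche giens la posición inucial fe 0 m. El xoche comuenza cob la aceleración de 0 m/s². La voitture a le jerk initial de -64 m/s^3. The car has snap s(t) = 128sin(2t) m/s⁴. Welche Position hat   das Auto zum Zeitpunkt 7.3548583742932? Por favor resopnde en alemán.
Wir müssen das Integral unserer Gleichung für den Snap s(t) = 128·sin(2·t) 4-mal finden. Durch Integration von dem Snap und Verwendung der Anfangsbedingung j(0) = -64, erhalten wir j(t) = -64·cos(2·t). Die Stammfunktion von dem Ruck ist die Beschleunigung. Mit a(0) = 0 erhalten wir a(t) = -32·sin(2·t). Mit ∫a(t)dt und Anwendung von v(0) = 16, finden wir v(t) = 16·cos(2·t). Das Integral von der Geschwindigkeit ist die Position. Mit x(0) = 0 erhalten wir x(t) = 8·sin(2·t). Wir haben die Position x(t) = 8·sin(2·t). Durch Einsetzen von t = 7.3548583742932: x(7.3548583742932) = 6.72417825623189.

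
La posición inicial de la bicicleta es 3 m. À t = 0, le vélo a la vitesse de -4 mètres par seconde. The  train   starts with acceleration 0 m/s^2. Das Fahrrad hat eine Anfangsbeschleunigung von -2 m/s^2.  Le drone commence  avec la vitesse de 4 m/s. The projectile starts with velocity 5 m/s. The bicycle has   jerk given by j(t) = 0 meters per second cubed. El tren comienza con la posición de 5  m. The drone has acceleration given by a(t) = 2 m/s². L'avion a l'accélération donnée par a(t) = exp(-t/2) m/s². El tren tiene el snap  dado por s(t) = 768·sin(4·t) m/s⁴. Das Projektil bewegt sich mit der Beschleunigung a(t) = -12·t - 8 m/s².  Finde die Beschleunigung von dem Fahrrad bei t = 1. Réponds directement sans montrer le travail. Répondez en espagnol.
La respuesta es -2.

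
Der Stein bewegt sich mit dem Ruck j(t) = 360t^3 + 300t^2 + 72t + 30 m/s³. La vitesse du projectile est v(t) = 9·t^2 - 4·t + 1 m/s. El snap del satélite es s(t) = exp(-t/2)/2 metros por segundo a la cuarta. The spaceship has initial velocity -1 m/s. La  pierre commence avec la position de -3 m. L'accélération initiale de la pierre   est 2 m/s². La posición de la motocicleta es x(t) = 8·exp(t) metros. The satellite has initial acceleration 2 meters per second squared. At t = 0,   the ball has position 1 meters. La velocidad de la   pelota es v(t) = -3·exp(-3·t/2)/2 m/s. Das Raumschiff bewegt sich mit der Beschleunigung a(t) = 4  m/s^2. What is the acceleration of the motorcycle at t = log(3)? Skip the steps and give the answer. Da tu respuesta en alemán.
Bei t = log(3), a = 24.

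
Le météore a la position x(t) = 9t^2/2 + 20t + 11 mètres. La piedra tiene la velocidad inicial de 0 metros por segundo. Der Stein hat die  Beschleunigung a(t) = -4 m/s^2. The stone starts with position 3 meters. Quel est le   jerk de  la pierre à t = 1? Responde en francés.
Pour résoudre ceci, nous devons prendre 1 dérivée de notre équation de l'accélération a(t) = -4. En dérivant l'accélération, nous obtenons le jerk: j(t) = 0. En utilisant j(t) = 0 et en substituant t = 1, nous trouvons j = 0.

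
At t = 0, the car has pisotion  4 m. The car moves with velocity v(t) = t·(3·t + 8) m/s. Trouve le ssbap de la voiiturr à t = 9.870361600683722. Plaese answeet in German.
Wir müssen unsere Gleichung für die Geschwindigkeit v(t) = t·(3·t + 8) 3-mal ableiten. Durch Ableiten von der Geschwindigkeit erhalten wir die Beschleunigung: a(t) = 6·t + 8. Mit d/dt von a(t) finden wir j(t) = 6. Mit d/dt von j(t) finden wir s(t) = 0. Mit s(t) = 0 und Einsetzen von t = 9.870361600683722, finden wir s = 0.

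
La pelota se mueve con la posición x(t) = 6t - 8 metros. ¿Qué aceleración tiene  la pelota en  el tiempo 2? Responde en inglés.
We must differentiate our position equation x(t) = 6·t - 8 2 times. The derivative of position gives velocity: v(t) = 6. Taking d/dt of v(t), we find a(t) = 0. From the given acceleration equation a(t) = 0, we substitute t = 2 to get a = 0.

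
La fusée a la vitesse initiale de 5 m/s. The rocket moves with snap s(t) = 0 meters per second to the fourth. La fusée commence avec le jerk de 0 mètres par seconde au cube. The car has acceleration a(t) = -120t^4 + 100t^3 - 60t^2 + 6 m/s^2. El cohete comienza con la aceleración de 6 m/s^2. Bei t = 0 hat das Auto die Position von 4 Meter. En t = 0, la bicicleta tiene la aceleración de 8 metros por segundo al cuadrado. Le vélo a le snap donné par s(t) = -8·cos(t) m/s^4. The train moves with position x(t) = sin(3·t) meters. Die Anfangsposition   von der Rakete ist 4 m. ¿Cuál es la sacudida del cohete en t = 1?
Necesitamos integrar nuestra ecuación del snap s(t) = 0 1 vez. Tomando ∫s(t)dt y aplicando j(0) = 0, encontramos j(t) = 0. Usando j(t) = 0 y sustituyendo t = 1, encontramos j = 0.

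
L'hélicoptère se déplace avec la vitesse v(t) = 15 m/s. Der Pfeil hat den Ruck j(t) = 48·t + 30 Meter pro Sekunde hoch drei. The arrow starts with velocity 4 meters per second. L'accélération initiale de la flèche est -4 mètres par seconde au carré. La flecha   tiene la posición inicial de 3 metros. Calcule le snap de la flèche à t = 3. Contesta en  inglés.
To solve this, we need to take 1 derivative of our jerk equation j(t) = 48·t + 30. Taking d/dt of j(t), we find s(t) = 48. Using s(t) = 48 and substituting t = 3, we find s = 48.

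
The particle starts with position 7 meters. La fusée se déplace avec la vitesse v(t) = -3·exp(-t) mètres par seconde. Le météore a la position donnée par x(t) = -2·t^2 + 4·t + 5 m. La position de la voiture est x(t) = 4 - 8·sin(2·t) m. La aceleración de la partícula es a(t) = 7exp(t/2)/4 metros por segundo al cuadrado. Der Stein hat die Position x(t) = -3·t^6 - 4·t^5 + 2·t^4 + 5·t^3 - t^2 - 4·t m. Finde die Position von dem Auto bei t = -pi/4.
Mit x(t) = 4 - 8·sin(2·t) und Einsetzen von t = -pi/4, finden wir x = 12.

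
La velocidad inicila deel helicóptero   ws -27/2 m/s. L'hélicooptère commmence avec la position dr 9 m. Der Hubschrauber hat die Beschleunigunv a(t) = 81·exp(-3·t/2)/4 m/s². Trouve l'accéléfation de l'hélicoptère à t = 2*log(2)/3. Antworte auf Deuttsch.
Aus der Gleichung für die Beschleunigung a(t) = 81·exp(-3·t/2)/4, setzen wir t = 2*log(2)/3 ein und erhalten a = 81/8.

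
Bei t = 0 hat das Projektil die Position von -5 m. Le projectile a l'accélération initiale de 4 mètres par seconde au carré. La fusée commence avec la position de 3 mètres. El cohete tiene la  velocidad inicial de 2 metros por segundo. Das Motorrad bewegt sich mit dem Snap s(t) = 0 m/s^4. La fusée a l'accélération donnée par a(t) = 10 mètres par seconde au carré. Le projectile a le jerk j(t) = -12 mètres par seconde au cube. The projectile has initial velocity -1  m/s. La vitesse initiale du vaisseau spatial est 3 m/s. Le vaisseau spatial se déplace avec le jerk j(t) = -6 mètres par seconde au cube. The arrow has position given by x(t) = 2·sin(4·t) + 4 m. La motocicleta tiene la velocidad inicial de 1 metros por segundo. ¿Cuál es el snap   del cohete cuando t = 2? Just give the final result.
s(2) = 0.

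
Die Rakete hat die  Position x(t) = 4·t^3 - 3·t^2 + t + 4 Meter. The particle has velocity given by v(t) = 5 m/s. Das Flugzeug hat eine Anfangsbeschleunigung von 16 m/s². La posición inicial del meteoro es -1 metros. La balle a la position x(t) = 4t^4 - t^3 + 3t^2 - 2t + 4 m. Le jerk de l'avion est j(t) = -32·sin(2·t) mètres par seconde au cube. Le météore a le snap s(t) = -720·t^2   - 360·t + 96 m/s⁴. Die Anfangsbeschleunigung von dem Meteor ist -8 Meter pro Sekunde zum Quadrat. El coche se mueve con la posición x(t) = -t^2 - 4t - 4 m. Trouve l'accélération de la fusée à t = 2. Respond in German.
Wir müssen unsere Gleichung für die Position x(t) = 4·t^3 - 3·t^2 + t + 4 2-mal ableiten. Die Ableitung von der Position ergibt die Geschwindigkeit: v(t) = 12·t^2 - 6·t + 1. Durch Ableiten von der Geschwindigkeit erhalten wir die Beschleunigung: a(t) = 24·t - 6. Aus der Gleichung für die Beschleunigung a(t) = 24·t - 6, setzen wir t = 2 ein und erhalten a = 42.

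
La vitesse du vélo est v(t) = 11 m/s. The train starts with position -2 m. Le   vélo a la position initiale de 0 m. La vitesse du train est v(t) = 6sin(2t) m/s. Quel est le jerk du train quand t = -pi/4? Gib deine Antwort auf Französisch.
Nous devons dériver notre équation de la vitesse v(t) = 6·sin(2·t) 2 fois. La dérivée de la vitesse donne l'accélération: a(t) = 12·cos(2·t). La dérivée de l'accélération donne le jerk: j(t) = -24·sin(2·t). En utilisant j(t) = -24·sin(2·t) et en substituant t = -pi/4, nous trouvons j = 24.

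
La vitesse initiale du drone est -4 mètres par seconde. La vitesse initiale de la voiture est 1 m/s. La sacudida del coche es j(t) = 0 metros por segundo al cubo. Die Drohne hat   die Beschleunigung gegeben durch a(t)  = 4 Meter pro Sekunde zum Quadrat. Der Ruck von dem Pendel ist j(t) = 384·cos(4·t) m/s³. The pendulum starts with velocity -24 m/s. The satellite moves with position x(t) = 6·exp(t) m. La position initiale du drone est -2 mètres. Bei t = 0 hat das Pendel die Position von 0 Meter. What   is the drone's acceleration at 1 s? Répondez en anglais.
From the given acceleration equation a(t) = 4, we substitute t = 1 to get a = 4.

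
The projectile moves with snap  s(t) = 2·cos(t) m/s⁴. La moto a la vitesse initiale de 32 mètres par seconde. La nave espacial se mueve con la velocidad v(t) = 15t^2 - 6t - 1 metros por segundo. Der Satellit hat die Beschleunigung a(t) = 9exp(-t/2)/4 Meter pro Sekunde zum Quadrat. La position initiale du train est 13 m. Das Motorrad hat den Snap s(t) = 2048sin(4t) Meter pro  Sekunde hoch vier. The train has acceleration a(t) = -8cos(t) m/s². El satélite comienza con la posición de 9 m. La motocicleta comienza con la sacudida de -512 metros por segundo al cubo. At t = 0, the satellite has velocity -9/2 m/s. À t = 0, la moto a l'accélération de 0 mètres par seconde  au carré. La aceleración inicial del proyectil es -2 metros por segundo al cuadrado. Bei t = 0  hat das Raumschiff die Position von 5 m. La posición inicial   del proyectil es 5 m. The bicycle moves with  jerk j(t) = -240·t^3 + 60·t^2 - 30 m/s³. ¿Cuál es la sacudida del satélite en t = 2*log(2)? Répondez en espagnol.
Debemos derivar nuestra ecuación de la aceleración a(t) = 9·exp(-t/2)/4 1 vez. La derivada de la aceleración da la sacudida: j(t) = -9·exp(-t/2)/8. Tenemos la sacudida j(t) = -9·exp(-t/2)/8. Sustituyendo t = 2*log(2): j(2*log(2)) = -9/16.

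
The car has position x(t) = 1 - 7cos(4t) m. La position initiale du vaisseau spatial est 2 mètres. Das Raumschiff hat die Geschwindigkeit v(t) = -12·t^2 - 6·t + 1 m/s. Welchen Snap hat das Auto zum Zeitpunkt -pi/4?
Wir müssen unsere Gleichung für die Position x(t) = 1 - 7·cos(4·t) 4-mal ableiten. Die Ableitung von der Position ergibt die Geschwindigkeit: v(t) = 28·sin(4·t). Durch Ableiten von der Geschwindigkeit erhalten wir die Beschleunigung: a(t) = 112·cos(4·t). Mit d/dt von a(t) finden wir j(t) = -448·sin(4·t). Durch Ableiten von dem Ruck erhalten wir den Snap: s(t) = -1792·cos(4·t). Mit s(t) = -1792·cos(4·t) und Einsetzen von t = -pi/4, finden wir s = 1792.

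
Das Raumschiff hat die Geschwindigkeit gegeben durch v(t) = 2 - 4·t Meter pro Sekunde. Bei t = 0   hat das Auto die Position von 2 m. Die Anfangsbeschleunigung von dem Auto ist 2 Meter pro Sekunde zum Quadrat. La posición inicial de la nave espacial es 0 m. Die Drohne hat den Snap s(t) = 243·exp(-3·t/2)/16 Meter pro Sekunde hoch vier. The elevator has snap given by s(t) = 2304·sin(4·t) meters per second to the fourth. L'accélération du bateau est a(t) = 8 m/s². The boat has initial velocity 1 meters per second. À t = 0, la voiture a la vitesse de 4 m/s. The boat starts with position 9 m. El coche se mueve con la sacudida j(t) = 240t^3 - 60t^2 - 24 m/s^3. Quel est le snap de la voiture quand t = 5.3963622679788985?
Nous devons dériver notre équation du jerk j(t) = 240·t^3 - 60·t^2 - 24 1 fois. En prenant d/dt de j(t), nous trouvons s(t) = 720·t^2 - 120·t. De l'équation du snap s(t) = 720·t^2 - 120·t, nous substituons t = 5.3963622679788985 pour obtenir s = 20319.3590514743.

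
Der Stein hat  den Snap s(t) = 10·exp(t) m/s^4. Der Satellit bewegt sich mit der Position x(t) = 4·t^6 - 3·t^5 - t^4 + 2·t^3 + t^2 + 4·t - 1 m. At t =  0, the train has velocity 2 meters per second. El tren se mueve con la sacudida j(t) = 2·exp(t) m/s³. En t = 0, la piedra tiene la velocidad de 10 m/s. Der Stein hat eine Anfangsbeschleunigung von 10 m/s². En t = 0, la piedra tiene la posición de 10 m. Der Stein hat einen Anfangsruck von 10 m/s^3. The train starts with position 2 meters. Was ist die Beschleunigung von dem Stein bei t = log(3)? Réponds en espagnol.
Partiendo del snap s(t) = 10·exp(t), tomamos 2 antiderivadas. Integrando el snap y usando la condición inicial j(0) = 10, obtenemos j(t) = 10·exp(t). Integrando la sacudida y usando la condición inicial a(0) = 10, obtenemos a(t) = 10·exp(t). De la ecuación de la aceleración a(t) = 10·exp(t), sustituimos t = log(3) para obtener a = 30.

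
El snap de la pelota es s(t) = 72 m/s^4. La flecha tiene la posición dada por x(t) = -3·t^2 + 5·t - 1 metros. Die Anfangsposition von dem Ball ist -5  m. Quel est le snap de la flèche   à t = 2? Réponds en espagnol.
Debemos derivar nuestra ecuación de la posición x(t) = -3·t^2 + 5·t - 1 4 veces. Tomando d/dt de x(t), encontramos v(t) = 5 - 6·t. Tomando d/dt de v(t), encontramos a(t) = -6. Derivando la aceleración, obtenemos la sacudida: j(t) = 0. Derivando la sacudida, obtenemos el snap: s(t) = 0. Tenemos el snap s(t) = 0. Sustituyendo t = 2: s(2) = 0.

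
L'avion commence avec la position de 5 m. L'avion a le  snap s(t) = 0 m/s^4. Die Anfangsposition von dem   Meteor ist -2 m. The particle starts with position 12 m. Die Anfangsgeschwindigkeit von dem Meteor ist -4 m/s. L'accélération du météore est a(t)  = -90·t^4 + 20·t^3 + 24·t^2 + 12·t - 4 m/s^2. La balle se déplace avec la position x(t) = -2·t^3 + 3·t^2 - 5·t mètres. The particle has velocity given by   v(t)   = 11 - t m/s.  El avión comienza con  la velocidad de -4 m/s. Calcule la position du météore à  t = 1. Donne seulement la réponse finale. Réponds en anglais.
The position at t = 1 is x = -6.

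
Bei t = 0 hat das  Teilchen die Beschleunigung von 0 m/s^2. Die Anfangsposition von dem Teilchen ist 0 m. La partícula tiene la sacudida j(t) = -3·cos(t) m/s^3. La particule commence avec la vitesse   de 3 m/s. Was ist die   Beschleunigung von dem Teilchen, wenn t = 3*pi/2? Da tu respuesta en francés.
En partant du jerk j(t) = -3·cos(t), nous prenons 1 primitive. L'intégrale du jerk est l'accélération. En utilisant a(0) = 0, nous obtenons a(t) = -3·sin(t). En utilisant a(t) = -3·sin(t) et en substituant t = 3*pi/2, nous trouvons a = 3.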